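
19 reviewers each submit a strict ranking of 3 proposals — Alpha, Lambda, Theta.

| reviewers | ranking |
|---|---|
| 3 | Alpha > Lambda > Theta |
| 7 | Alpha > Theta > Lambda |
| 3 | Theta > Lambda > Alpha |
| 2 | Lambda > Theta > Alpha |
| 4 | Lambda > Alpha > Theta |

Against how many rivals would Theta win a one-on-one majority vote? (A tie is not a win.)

Theta against each rival (19 reviewers):
Theta vs Alpha: Theta is ranked higher on 3+2 = 5 ballots, Alpha on 14. Alpha wins 14–5.
Theta–Lambda: Theta 10–9.
Theta beats Lambda; loses to Alpha — 1 pairwise win.

1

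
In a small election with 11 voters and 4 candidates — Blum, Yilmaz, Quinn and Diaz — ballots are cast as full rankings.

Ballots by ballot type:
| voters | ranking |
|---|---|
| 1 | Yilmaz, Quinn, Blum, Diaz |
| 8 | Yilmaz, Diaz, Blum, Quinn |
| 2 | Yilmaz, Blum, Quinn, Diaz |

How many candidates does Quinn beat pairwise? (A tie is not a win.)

Quinn against each rival (11 voters):
Quinn vs Blum: Blum, 10–1.
Quinn vs Yilmaz: Yilmaz, 11–0.
Quinn vs Diaz: 1+2 = 3 for Quinn, 8 for Diaz — Diaz by 8–3.
Quinn beats no one; loses to Blum, Yilmaz, Diaz — 0 pairwise wins.

0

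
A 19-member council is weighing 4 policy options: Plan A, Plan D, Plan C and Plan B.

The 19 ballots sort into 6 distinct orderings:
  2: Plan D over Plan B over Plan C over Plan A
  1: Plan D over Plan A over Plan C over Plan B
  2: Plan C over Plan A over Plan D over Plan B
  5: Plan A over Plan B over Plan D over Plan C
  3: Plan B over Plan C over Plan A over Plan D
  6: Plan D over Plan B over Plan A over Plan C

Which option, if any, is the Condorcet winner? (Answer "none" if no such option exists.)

none

Pairwise majorities:
Plan A vs Plan D: 2+5+3 = 10 for Plan A, 9 for Plan D — Plan A by 10–9.
Plan A vs Plan C: Plan A preferred on 1+5+6 = 12 ballots; Plan A wins 12–7.
Plan A vs Plan B: Plan A is ranked higher on 1+2+5 = 8 ballots, Plan B on 11. Plan B wins 11–8.
Plan D vs Plan C: 2+1+5+6 = 14 for Plan D, 5 for Plan C — Plan D by 14–5.
Plan D vs Plan B: Plan D wins 11–8.
Plan C vs Plan B: Plan B, 16–3.
Each option drops at least one matchup (Plan A loses to Plan B; Plan D loses to Plan A; Plan C loses to Plan A; Plan B loses to Plan D); the cycle Plan A → Plan D → Plan B → Plan A rules out a Condorcet winner.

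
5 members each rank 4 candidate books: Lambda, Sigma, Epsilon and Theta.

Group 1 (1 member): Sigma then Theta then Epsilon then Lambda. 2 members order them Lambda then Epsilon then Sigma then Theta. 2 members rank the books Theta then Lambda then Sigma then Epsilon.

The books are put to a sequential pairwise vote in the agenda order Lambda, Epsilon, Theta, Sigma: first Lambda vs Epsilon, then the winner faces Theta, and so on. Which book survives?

Sigma

Round 1: Lambda vs Epsilon — 4–1, Lambda advances.
Round 2: Lambda vs Theta — 2–3, Theta advances.
Round 3: Theta vs Sigma — 2–3, Sigma advances.
The agenda winner is Sigma.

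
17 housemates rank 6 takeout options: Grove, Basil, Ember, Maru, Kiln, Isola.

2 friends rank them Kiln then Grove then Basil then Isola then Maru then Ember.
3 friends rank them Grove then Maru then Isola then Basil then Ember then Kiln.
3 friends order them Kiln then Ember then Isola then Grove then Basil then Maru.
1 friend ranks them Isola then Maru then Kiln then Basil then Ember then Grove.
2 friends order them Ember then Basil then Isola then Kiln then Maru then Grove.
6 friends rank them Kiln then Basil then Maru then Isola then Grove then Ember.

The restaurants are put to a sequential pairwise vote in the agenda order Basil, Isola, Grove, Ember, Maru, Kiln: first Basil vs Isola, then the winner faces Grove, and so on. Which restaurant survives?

Round 1: Basil vs Isola — 10–7, Basil advances.
Round 2: Basil vs Grove — 9–8, Basil advances.
Round 3: Basil vs Ember — 12–5, Basil advances.
Round 4: Basil vs Maru — 13–4, Basil advances.
Round 5: Basil vs Kiln — 5–12, Kiln advances.
The agenda winner is Kiln.

Kiln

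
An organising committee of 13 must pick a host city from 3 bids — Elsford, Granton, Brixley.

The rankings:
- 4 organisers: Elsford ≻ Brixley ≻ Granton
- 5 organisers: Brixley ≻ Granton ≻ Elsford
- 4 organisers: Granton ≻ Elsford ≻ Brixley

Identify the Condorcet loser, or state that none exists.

none

Pairwise majorities:
Elsford vs Granton: Elsford preferred on 4 ballots; Granton wins 9–4.
Elsford vs Brixley: Elsford, 8–5.
Granton vs Brixley: Brixley wins 9–4.
No city is winless: Elsford beats Brixley; Granton beats Elsford; Brixley beats Granton. There is no Condorcet loser.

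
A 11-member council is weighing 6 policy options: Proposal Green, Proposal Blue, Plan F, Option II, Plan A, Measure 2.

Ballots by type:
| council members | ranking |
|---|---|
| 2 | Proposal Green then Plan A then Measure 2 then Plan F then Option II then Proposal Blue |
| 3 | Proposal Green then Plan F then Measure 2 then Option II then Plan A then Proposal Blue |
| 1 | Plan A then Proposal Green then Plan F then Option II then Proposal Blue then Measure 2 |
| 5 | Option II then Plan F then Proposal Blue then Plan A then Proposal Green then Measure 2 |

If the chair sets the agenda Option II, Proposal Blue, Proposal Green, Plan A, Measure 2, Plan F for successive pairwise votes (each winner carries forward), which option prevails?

Plan F

Round 1: Option II vs Proposal Blue — 11–0, Option II advances.
Round 2: Option II vs Proposal Green — 5–6, Proposal Green advances.
Round 3: Proposal Green vs Plan A — 5–6, Plan A advances.
Round 4: Plan A vs Measure 2 — 8–3, Plan A advances.
Round 5: Plan A vs Plan F — 3–8, Plan F advances.
Plan F survives the agenda.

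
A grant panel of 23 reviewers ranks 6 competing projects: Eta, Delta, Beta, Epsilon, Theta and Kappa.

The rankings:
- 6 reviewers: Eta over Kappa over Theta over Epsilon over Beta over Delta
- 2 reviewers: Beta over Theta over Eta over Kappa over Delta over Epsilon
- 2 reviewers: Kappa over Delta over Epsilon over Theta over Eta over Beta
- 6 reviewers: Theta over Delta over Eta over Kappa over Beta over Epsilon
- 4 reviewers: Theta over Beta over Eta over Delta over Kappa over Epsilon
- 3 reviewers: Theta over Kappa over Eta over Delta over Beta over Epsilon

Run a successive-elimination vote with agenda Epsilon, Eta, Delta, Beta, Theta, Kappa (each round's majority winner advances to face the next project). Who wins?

Round 1: Epsilon vs Eta — 2–21, Eta advances.
Round 2: Eta vs Delta — 15–8, Eta advances.
Round 3: Eta vs Beta — 17–6, Eta advances.
Round 4: Eta vs Theta — 6–17, Theta advances.
Round 5: Theta vs Kappa — 15–8, Theta advances.
The agenda winner is Theta.

Theta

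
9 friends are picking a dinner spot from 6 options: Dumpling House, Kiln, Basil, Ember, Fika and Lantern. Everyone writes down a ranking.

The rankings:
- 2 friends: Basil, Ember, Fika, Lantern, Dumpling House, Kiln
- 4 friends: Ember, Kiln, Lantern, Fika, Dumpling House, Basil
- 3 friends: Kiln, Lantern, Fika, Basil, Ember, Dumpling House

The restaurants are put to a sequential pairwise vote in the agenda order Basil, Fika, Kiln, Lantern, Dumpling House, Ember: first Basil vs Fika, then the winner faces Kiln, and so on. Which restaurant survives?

Ember

Round 1: Basil vs Fika — 2–7, Fika advances.
Round 2: Fika vs Kiln — 2–7, Kiln advances.
Round 3: Kiln vs Lantern — 7–2, Kiln advances.
Round 4: Kiln vs Dumpling House — 7–2, Kiln advances.
Round 5: Kiln vs Ember — 3–6, Ember advances.
The agenda winner is Ember.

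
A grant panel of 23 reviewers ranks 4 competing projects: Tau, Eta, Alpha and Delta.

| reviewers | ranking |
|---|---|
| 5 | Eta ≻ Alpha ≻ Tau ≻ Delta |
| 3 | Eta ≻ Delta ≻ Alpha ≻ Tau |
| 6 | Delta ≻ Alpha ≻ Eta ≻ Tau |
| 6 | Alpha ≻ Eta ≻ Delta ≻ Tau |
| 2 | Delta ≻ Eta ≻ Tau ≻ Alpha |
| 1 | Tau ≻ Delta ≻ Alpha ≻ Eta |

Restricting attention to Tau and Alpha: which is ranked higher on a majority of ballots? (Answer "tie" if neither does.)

Alpha

Ballots ranking Tau above Alpha: 2 + 1 = 3.
Ballots ranking Alpha above Tau: 23 − 3 = 20.
Alpha wins the head-to-head 20–3.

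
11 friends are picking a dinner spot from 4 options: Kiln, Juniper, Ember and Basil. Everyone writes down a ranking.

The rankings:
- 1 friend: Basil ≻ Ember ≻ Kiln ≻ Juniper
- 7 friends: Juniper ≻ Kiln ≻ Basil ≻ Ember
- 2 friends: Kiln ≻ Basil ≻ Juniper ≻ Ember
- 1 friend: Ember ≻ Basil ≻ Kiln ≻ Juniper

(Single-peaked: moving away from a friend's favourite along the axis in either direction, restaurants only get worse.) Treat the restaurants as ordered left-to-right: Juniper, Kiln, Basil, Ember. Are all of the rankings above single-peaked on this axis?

yes

Axis positions: Juniper=1, Kiln=2, Basil=3, Ember=4.
Faction 1 (peak Basil at position 3): ranking walks positions 3-4-2-1, expanding outward from the peak — single-peaked.
Faction 2 (peak Juniper at position 1): ranking walks positions 1-2-3-4, expanding outward from the peak — single-peaked.
Faction 3 (peak Kiln at position 2): ranking walks positions 2-3-1-4, expanding outward from the peak — single-peaked.
Faction 4 (peak Ember at position 4): ranking walks positions 4-3-2-1, expanding outward from the peak — single-peaked.
Every ranking is single-peaked on this axis.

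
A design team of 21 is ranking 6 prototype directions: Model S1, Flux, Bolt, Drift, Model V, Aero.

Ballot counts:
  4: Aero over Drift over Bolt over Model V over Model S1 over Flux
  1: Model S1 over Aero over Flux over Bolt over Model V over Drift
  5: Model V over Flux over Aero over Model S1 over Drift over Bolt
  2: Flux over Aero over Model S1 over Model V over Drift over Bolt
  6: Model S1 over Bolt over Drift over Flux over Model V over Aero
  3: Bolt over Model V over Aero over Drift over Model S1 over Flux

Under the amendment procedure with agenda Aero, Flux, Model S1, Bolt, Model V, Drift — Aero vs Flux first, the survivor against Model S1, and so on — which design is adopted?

Model V

Round 1: Aero vs Flux — 8–13, Flux advances.
Round 2: Flux vs Model S1 — 7–14, Model S1 advances.
Round 3: Model S1 vs Bolt — 14–7, Model S1 advances.
Round 4: Model S1 vs Model V — 9–12, Model V advances.
Round 5: Model V vs Drift — 11–10, Model V advances.
The agenda winner is Model V.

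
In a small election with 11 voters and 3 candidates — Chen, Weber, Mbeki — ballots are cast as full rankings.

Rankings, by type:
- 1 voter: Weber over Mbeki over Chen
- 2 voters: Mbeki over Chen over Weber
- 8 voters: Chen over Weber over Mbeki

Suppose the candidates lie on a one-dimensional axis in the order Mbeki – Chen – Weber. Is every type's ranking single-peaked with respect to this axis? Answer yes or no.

no

Axis positions: Mbeki=1, Chen=2, Weber=3.
Type 1: ranking walks positions 3-1-2; Mbeki is ranked above Chen even though Chen lies between Mbeki and the peak Weber on the axis — preferences dip and rise again. Not single-peaked.
Type 2 (peak Mbeki at position 1): ranking walks positions 1-2-3, expanding outward from the peak — single-peaked.
Type 3 (peak Chen at position 2): ranking walks positions 2-3-1, expanding outward from the peak — single-peaked.
Type 1 violates single-peakedness, so the profile is not single-peaked on this axis.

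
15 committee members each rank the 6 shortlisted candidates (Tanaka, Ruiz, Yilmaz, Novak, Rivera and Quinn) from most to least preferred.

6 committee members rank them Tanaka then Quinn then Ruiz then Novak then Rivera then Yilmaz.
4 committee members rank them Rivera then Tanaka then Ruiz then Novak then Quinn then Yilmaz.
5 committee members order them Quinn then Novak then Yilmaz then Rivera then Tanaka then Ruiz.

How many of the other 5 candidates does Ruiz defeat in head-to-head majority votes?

2

Ruiz against each rival (15 committee members):
Ruiz–Tanaka: Tanaka 15–0.
Ruiz vs Yilmaz: Ruiz wins 10–5.
Ruiz vs Novak: Ruiz wins 10–5.
Ruiz vs Rivera: Ruiz preferred on 6 ballots; Rivera wins 9–6.
Ruiz vs Quinn: Quinn, 11–4.
Ruiz beats Yilmaz, Novak; loses to Tanaka, Rivera, Quinn — 2 pairwise wins.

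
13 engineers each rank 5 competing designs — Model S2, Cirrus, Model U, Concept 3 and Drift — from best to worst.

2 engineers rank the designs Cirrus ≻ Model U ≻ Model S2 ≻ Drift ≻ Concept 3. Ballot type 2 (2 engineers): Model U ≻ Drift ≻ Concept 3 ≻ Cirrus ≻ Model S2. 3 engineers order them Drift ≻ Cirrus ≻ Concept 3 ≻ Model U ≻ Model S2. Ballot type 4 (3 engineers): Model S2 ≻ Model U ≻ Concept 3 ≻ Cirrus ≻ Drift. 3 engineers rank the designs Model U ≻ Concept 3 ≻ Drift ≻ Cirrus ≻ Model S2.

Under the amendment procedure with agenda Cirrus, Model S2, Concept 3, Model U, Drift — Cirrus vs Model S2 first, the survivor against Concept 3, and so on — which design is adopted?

Round 1: Cirrus vs Model S2 — 10–3, Cirrus advances.
Round 2: Cirrus vs Concept 3 — 5–8, Concept 3 advances.
Round 3: Concept 3 vs Model U — 3–10, Model U advances.
Round 4: Model U vs Drift — 10–3, Model U advances.
Model U survives the agenda.

Model U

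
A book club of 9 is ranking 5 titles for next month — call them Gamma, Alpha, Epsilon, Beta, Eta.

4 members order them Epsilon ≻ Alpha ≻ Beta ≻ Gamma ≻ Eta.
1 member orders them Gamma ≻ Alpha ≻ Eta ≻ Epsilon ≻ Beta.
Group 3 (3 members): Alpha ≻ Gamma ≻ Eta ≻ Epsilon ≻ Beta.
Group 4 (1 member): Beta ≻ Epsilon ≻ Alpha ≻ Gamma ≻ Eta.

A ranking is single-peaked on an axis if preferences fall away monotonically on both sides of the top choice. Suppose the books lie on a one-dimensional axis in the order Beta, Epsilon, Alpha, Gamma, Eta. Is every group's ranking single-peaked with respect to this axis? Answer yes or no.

Axis positions: Beta=1, Epsilon=2, Alpha=3, Gamma=4, Eta=5.
Group 1 (peak Epsilon at position 2): ranking walks positions 2-3-1-4-5, expanding outward from the peak — single-peaked.
Group 2 (peak Gamma at position 4): ranking walks positions 4-3-5-2-1, expanding outward from the peak — single-peaked.
Group 3 (peak Alpha at position 3): ranking walks positions 3-4-5-2-1, expanding outward from the peak — single-peaked.
Group 4 (peak Beta at position 1): ranking walks positions 1-2-3-4-5, expanding outward from the peak — single-peaked.
Every ranking is single-peaked on this axis.

yes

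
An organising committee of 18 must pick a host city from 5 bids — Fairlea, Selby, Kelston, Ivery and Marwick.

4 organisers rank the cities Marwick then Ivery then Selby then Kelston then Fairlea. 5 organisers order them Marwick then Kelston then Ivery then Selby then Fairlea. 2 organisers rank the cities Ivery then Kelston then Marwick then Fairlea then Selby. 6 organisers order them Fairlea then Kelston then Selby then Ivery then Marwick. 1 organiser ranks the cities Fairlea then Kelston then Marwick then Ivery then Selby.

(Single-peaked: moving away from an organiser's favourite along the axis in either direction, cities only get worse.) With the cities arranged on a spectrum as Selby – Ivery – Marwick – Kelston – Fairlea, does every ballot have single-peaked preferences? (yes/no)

no

Axis positions: Selby=1, Ivery=2, Marwick=3, Kelston=4, Fairlea=5.
Faction 1 (peak Marwick at position 3): ranking walks positions 3-2-1-4-5, expanding outward from the peak — single-peaked.
Faction 2 (peak Marwick at position 3): ranking walks positions 3-4-2-1-5, expanding outward from the peak — single-peaked.
Faction 3: ranking walks positions 2-4-3-5-1; Kelston is ranked above Marwick even though Marwick lies between Kelston and the peak Ivery on the axis — preferences dip and rise again. Not single-peaked.
Faction 4: ranking walks positions 5-4-1-2-3; Selby is ranked above Marwick even though Marwick lies between Selby and the peak Fairlea on the axis — preferences dip and rise again. Not single-peaked.
Faction 5 (peak Fairlea at position 5): ranking walks positions 5-4-3-2-1, expanding outward from the peak — single-peaked.
Faction 3 violates single-peakedness, so the profile is not single-peaked on this axis.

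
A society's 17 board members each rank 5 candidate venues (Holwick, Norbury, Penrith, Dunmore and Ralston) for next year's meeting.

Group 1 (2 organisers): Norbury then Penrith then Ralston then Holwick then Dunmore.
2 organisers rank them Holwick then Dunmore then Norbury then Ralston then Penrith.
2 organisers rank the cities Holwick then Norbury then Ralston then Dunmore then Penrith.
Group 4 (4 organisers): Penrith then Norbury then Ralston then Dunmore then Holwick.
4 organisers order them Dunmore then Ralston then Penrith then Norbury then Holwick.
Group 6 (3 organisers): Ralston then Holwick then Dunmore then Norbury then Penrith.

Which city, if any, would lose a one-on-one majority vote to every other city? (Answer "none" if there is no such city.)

none

Pairwise majorities:
Holwick vs Norbury: 7 to 10, Norbury.
Holwick–Penrith: Penrith 10–7.
Holwick vs Dunmore: Holwick preferred on 2+2+2+3 = 9 ballots; Holwick wins 9–8.
Holwick vs Ralston: Ralston, 13–4.
Norbury vs Penrith: Norbury preferred on 2+2+2+3 = 9 ballots; Norbury wins 9–8.
Norbury–Dunmore: Dunmore 9–8.
Norbury vs Ralston: Norbury preferred on 2+2+2+4 = 10 ballots; Norbury wins 10–7.
Penrith vs Dunmore: Penrith is ranked higher on 2+4 = 6 ballots, Dunmore on 11. Dunmore wins 11–6.
Penrith vs Ralston: Ralston wins 11–6.
Dunmore vs Ralston: 6 to 11, Ralston.
No city is winless: Holwick beats Dunmore; Norbury beats Holwick; Penrith beats Holwick; Dunmore beats Norbury; Ralston beats Holwick. There is no Condorcet loser.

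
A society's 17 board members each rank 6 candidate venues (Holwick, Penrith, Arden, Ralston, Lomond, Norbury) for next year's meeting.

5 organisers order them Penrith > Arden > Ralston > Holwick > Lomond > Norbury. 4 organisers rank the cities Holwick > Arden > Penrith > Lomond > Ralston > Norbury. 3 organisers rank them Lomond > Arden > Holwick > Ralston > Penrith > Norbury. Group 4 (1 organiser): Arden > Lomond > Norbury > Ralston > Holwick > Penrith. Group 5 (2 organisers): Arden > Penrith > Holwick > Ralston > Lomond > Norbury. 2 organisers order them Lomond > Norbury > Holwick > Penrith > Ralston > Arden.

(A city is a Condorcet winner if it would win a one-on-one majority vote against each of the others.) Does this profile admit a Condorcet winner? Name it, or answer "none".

Head-to-head results (17 organisers):
Holwick vs Penrith: 4+3+1+2 = 10 for Holwick, 7 for Penrith — Holwick by 10–7.
Holwick vs Arden: 6 to 11, Arden.
Holwick vs Ralston: 11 to 6, Holwick.
Holwick vs Lomond: Holwick preferred on 5+4+2 = 11 ballots; Holwick wins 11–6.
Holwick vs Norbury: Holwick is ranked higher on 5+4+3+2 = 14 ballots, Norbury on 3. Holwick wins 14–3.
Penrith vs Arden: 5+2 = 7 for Penrith, 10 for Arden — Arden by 10–7.
Penrith vs Ralston: 5+4+2+2 = 13 for Penrith, 4 for Ralston — Penrith by 13–4.
Penrith vs Lomond: 5+4+2 = 11 for Penrith, 6 for Lomond — Penrith by 11–6.
Penrith vs Norbury: Penrith preferred on 5+4+3+2 = 14 ballots; Penrith wins 14–3.
Arden vs Ralston: Arden is ranked higher on 5+4+3+1+2 = 15 ballots, Ralston on 2. Arden wins 15–2.
Arden vs Lomond: Arden preferred on 5+4+1+2 = 12 ballots; Arden wins 12–5.
Arden vs Norbury: 15 to 2, Arden.
Ralston vs Lomond: 5+2 = 7 for Ralston, 10 for Lomond — Lomond by 10–7.
Ralston vs Norbury: Ralston is ranked higher on 5+4+3+2 = 14 ballots, Norbury on 3. Ralston wins 14–3.
Lomond vs Norbury: 17 to 0, Lomond.
Arden wins every pairwise contest, so Arden is the Condorcet winner.

Arden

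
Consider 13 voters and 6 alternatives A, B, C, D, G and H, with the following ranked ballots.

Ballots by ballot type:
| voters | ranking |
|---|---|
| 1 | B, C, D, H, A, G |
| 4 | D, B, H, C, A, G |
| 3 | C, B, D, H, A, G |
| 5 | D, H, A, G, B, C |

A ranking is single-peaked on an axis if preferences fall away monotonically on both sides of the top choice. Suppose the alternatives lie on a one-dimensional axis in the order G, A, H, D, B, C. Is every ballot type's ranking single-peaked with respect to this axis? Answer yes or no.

Axis positions: G=1, A=2, H=3, D=4, B=5, C=6.
Ballot type 1 (peak B at position 5): ranking walks positions 5-6-4-3-2-1, expanding outward from the peak — single-peaked.
Ballot type 2 (peak D at position 4): ranking walks positions 4-5-3-6-2-1, expanding outward from the peak — single-peaked.
Ballot type 3 (peak C at position 6): ranking walks positions 6-5-4-3-2-1, expanding outward from the peak — single-peaked.
Ballot type 4 (peak D at position 4): ranking walks positions 4-3-2-1-5-6, expanding outward from the peak — single-peaked.
Every ranking is single-peaked on this axis.

yes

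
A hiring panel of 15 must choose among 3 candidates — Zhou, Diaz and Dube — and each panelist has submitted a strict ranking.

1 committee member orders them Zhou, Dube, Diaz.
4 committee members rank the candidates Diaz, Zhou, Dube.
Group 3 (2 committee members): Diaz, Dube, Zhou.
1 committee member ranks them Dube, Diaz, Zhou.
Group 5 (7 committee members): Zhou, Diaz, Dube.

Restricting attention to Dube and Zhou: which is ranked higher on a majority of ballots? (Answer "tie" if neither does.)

Zhou

Ballots ranking Dube above Zhou: 2 + 1 = 3.
Ballots ranking Zhou above Dube: 15 − 3 = 12.
Zhou wins the head-to-head 12–3.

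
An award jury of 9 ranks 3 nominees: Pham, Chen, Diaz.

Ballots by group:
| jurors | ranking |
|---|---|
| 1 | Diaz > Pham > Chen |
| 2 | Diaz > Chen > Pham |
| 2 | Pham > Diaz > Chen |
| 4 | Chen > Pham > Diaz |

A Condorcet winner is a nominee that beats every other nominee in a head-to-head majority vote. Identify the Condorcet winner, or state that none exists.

none

Head-to-head results (9 jurors):
Pham vs Chen: 1+2 = 3 for Pham, 6 for Chen — Chen by 6–3.
Pham vs Diaz: Pham, 6–3.
Chen vs Diaz: Chen is ranked higher on 4 ballots, Diaz on 5. Diaz wins 5–4.
No nominee is unbeaten: Pham loses to Chen; Chen loses to Diaz; Diaz loses to Pham. In particular Pham → Diaz → Chen → Pham is a majority cycle — no Condorcet winner exists.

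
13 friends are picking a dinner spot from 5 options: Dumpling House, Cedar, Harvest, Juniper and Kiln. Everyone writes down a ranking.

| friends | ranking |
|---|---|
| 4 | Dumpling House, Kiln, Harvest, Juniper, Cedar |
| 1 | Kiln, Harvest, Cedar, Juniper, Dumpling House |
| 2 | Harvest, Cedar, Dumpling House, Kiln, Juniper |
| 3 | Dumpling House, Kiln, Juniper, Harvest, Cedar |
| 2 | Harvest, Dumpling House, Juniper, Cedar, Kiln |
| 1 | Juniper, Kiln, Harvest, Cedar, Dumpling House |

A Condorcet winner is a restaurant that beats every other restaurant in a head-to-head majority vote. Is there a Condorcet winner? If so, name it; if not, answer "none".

Check each pair by majority over 13 ballots:
Dumpling House vs Cedar: Dumpling House, 9–4.
Dumpling House vs Harvest: Dumpling House wins 7–6.
Dumpling House vs Juniper: Dumpling House wins 11–2.
Dumpling House vs Kiln: Dumpling House, 11–2.
Cedar–Harvest: Harvest 13–0.
Cedar vs Juniper: Juniper wins 10–3.
Cedar vs Kiln: Kiln, 9–4.
Harvest–Juniper: Harvest 9–4.
Harvest–Kiln: Kiln 9–4.
Juniper vs Kiln: Kiln wins 10–3.
Dumpling House wins every pairwise contest, so Dumpling House is the Condorcet winner.

Dumpling House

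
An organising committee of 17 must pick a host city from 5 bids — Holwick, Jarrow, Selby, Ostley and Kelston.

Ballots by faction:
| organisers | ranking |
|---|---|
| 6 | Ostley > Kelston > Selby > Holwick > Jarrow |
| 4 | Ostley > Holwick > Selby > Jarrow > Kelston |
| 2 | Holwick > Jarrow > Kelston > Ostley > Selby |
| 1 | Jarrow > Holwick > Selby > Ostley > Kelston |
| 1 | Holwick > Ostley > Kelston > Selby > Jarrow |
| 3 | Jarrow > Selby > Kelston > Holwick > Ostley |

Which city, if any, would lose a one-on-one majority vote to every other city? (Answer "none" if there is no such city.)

none

Head-to-head results (17 organisers):
Holwick vs Jarrow: Holwick wins 13–4.
Holwick vs Selby: Selby wins 9–8.
Holwick–Ostley: Ostley 10–7.
Holwick vs Kelston: 4+2+1+1 = 8 for Holwick, 9 for Kelston — Kelston by 9–8.
Jarrow vs Selby: Selby, 11–6.
Jarrow vs Ostley: Jarrow is ranked higher on 2+1+3 = 6 ballots, Ostley on 11. Ostley wins 11–6.
Jarrow vs Kelston: 4+2+1+3 = 10 for Jarrow, 7 for Kelston — Jarrow by 10–7.
Selby–Ostley: Ostley 13–4.
Selby vs Kelston: Selby preferred on 4+1+3 = 8 ballots; Kelston wins 9–8.
Ostley vs Kelston: Ostley, 12–5.
Each city has at least one pairwise win (Holwick beats Jarrow; Jarrow beats Kelston; Selby beats Holwick; Ostley beats Holwick; Kelston beats Holwick) — no Condorcet loser.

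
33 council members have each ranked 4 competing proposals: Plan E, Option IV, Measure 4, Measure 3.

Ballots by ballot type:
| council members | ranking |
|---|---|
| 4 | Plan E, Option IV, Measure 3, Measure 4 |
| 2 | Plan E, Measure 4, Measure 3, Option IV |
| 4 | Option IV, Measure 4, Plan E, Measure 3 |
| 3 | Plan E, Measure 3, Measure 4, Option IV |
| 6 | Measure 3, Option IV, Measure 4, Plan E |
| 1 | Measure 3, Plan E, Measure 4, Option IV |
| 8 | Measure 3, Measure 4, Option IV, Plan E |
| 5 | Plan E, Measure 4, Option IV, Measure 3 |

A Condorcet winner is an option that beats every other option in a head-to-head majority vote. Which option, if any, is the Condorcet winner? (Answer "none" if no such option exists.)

none

Head-to-head results (33 council members):
Plan E–Option IV: Option IV 18–15.
Plan E vs Measure 4: Measure 4, 18–15.
Plan E vs Measure 3: Plan E wins 18–15.
Option IV vs Measure 4: Measure 4, 19–14.
Option IV vs Measure 3: Measure 3 wins 20–13.
Measure 4 vs Measure 3: Measure 3, 22–11.
No option is unbeaten: Plan E loses to Option IV; Option IV loses to Measure 4; Measure 4 loses to Measure 3; Measure 3 loses to Plan E. In particular Plan E beats Measure 3 beats Option IV beats Plan E is a majority cycle — no Condorcet winner exists.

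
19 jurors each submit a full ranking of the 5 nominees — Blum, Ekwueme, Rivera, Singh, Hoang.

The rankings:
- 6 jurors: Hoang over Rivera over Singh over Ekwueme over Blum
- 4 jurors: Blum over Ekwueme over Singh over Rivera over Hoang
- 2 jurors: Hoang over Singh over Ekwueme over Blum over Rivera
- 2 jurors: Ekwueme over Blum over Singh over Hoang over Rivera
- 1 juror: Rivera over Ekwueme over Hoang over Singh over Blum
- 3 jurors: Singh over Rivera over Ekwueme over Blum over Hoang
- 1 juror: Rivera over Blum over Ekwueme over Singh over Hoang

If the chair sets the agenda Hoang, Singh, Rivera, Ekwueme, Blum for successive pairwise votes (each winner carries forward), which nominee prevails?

Singh

Round 1: Hoang vs Singh — 9–10, Singh advances.
Round 2: Singh vs Rivera — 11–8, Singh advances.
Round 3: Singh vs Ekwueme — 11–8, Singh advances.
Round 4: Singh vs Blum — 12–7, Singh advances.
Singh survives the agenda.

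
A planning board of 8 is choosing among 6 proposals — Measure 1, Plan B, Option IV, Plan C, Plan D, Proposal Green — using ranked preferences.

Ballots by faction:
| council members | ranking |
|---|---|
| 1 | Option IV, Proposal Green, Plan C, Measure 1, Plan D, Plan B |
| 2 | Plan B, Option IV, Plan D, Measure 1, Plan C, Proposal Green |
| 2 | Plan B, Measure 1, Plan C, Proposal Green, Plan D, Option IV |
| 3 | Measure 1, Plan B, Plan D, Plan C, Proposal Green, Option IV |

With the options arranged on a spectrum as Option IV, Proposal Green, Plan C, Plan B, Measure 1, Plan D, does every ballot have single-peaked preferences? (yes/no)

no

Axis positions: Option IV=1, Proposal Green=2, Plan C=3, Plan B=4, Measure 1=5, Plan D=6.
Faction 1: ranking walks positions 1-2-3-5-6-4; Measure 1 is ranked above Plan B even though Plan B lies between Measure 1 and the peak Option IV on the axis — preferences dip and rise again. Not single-peaked.
Faction 2: ranking walks positions 4-1-6-5-3-2; Option IV is ranked above Plan C even though Plan C lies between Option IV and the peak Plan B on the axis — preferences dip and rise again. Not single-peaked.
Faction 3 (peak Plan B at position 4): ranking walks positions 4-5-3-2-6-1, expanding outward from the peak — single-peaked.
Faction 4 (peak Measure 1 at position 5): ranking walks positions 5-4-6-3-2-1, expanding outward from the peak — single-peaked.
Faction 1 violates single-peakedness, so the profile is not single-peaked on this axis.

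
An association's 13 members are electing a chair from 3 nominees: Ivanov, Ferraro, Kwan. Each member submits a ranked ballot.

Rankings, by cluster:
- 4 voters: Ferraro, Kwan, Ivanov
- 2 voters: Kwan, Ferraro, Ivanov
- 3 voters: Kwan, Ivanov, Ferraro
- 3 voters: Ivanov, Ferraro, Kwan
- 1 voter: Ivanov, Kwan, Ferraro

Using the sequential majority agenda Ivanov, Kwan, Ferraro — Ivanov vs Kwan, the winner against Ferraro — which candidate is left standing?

Round 1: Ivanov vs Kwan — 4–9, Kwan advances.
Round 2: Kwan vs Ferraro — 6–7, Ferraro advances.
The agenda winner is Ferraro.

Ferraro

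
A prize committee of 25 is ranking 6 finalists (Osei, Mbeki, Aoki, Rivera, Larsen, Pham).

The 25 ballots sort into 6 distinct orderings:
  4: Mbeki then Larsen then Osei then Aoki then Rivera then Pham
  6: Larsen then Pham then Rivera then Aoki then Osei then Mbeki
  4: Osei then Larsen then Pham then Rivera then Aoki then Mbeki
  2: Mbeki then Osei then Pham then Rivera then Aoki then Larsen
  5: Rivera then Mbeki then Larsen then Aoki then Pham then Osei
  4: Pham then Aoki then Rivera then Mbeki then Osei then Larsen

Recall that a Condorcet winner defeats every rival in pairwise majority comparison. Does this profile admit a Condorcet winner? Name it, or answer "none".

none

Head-to-head results (25 jurors):
Osei vs Mbeki: 6+4 = 10 for Osei, 15 for Mbeki — Mbeki by 15–10.
Osei vs Aoki: Osei is ranked higher on 4+4+2 = 10 ballots, Aoki on 15. Aoki wins 15–10.
Osei vs Rivera: Osei is ranked higher on 4+4+2 = 10 ballots, Rivera on 15. Rivera wins 15–10.
Osei vs Larsen: Osei is ranked higher on 4+2+4 = 10 ballots, Larsen on 15. Larsen wins 15–10.
Osei vs Pham: Osei preferred on 4+4+2 = 10 ballots; Pham wins 15–10.
Mbeki vs Aoki: 11 to 14, Aoki.
Mbeki vs Rivera: Mbeki is ranked higher on 4+2 = 6 ballots, Rivera on 19. Rivera wins 19–6.
Mbeki vs Larsen: 4+2+5+4 = 15 for Mbeki, 10 for Larsen — Mbeki by 15–10.
Mbeki vs Pham: Mbeki preferred on 4+2+5 = 11 ballots; Pham wins 14–11.
Aoki vs Rivera: Aoki is ranked higher on 4+4 = 8 ballots, Rivera on 17. Rivera wins 17–8.
Aoki vs Larsen: 6 to 19, Larsen.
Aoki vs Pham: Aoki preferred on 4+5 = 9 ballots; Pham wins 16–9.
Rivera vs Larsen: Rivera preferred on 2+5+4 = 11 ballots; Larsen wins 14–11.
Rivera vs Pham: 4+5 = 9 for Rivera, 16 for Pham — Pham by 16–9.
Larsen vs Pham: 4+6+4+5 = 19 for Larsen, 6 for Pham — Larsen by 19–6.
No nominee is unbeaten: Osei loses to Mbeki; Mbeki loses to Aoki; Aoki loses to Rivera; Rivera loses to Larsen; Larsen loses to Mbeki; Pham loses to Larsen. In particular Mbeki > Larsen > Aoki > Mbeki is a majority cycle — no Condorcet winner exists.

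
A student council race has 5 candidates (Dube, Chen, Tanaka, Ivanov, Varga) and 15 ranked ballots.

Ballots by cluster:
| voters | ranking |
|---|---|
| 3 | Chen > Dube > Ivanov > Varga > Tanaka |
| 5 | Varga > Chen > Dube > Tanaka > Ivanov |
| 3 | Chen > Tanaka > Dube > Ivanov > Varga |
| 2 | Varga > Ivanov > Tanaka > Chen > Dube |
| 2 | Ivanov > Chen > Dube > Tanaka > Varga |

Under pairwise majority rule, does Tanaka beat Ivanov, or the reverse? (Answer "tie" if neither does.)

Ballots ranking Tanaka above Ivanov: 5 + 3 = 8.
Ballots ranking Ivanov above Tanaka: 15 − 8 = 7.
Tanaka wins the head-to-head 8–7.

Tanaka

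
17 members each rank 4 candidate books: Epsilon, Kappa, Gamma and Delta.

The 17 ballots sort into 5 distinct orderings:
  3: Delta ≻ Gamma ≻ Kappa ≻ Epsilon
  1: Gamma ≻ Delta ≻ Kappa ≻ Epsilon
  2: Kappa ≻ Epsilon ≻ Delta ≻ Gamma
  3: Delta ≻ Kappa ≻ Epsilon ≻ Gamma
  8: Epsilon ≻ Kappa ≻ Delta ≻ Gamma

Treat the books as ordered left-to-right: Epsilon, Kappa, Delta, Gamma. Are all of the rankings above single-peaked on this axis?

yes

Axis positions: Epsilon=1, Kappa=2, Delta=3, Gamma=4.
Faction 1 (peak Delta at position 3): ranking walks positions 3-4-2-1, expanding outward from the peak — single-peaked.
Faction 2 (peak Gamma at position 4): ranking walks positions 4-3-2-1, expanding outward from the peak — single-peaked.
Faction 3 (peak Kappa at position 2): ranking walks positions 2-1-3-4, expanding outward from the peak — single-peaked.
Faction 4 (peak Delta at position 3): ranking walks positions 3-2-1-4, expanding outward from the peak — single-peaked.
Faction 5 (peak Epsilon at position 1): ranking walks positions 1-2-3-4, expanding outward from the peak — single-peaked.
Every ranking is single-peaked on this axis.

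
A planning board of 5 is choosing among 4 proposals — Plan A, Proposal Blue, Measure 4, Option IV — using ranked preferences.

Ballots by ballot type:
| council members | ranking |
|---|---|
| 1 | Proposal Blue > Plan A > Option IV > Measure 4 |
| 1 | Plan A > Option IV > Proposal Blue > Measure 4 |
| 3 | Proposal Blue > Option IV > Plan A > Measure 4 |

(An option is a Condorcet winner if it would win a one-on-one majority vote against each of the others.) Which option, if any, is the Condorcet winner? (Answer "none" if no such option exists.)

Pairwise majorities:
Plan A vs Proposal Blue: 1 for Plan A, 4 for Proposal Blue — Proposal Blue by 4–1.
Plan A vs Measure 4: Plan A is ranked higher on 1+1+3 = 5 ballots, Measure 4 on 0. Plan A wins 5–0.
Plan A vs Option IV: Option IV wins 3–2.
Proposal Blue vs Measure 4: 1+1+3 = 5 for Proposal Blue, 0 for Measure 4 — Proposal Blue by 5–0.
Proposal Blue vs Option IV: Proposal Blue, 4–1.
Measure 4 vs Option IV: 0 to 5, Option IV.
Proposal Blue wins every pairwise contest, so Proposal Blue is the Condorcet winner.

Proposal Blue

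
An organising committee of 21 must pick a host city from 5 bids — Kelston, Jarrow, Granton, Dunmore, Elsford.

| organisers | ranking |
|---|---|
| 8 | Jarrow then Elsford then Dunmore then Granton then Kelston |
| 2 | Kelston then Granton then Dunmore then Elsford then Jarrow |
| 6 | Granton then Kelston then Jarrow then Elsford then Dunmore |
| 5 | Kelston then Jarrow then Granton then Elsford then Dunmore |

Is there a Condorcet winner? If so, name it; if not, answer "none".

Check each pair by majority over 21 ballots:
Kelston vs Jarrow: Kelston wins 13–8.
Kelston vs Granton: 7 to 14, Granton.
Kelston vs Dunmore: Kelston, 13–8.
Kelston vs Elsford: Kelston is ranked higher on 2+6+5 = 13 ballots, Elsford on 8. Kelston wins 13–8.
Jarrow vs Granton: 8+5 = 13 for Jarrow, 8 for Granton — Jarrow by 13–8.
Jarrow vs Dunmore: Jarrow wins 19–2.
Jarrow vs Elsford: Jarrow wins 19–2.
Granton–Dunmore: Granton 13–8.
Granton vs Elsford: Granton wins 13–8.
Dunmore vs Elsford: Dunmore preferred on 2 ballots; Elsford wins 19–2.
No city is unbeaten: Kelston loses to Granton; Jarrow loses to Kelston; Granton loses to Jarrow; Dunmore loses to Kelston; Elsford loses to Kelston. In particular Kelston beats Jarrow beats Granton beats Kelston is a majority cycle — no Condorcet winner exists.

none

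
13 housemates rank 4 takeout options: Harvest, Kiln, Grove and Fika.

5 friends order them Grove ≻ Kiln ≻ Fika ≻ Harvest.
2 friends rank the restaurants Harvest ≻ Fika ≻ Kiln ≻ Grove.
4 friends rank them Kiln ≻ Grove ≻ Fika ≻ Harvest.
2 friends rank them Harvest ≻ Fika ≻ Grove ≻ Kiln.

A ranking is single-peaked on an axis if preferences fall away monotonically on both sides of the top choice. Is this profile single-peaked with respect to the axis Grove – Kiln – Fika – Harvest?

no

Axis positions: Grove=1, Kiln=2, Fika=3, Harvest=4.
Faction 1 (peak Grove at position 1): ranking walks positions 1-2-3-4, expanding outward from the peak — single-peaked.
Faction 2 (peak Harvest at position 4): ranking walks positions 4-3-2-1, expanding outward from the peak — single-peaked.
Faction 3 (peak Kiln at position 2): ranking walks positions 2-1-3-4, expanding outward from the peak — single-peaked.
Faction 4: ranking walks positions 4-3-1-2; Grove is ranked above Kiln even though Kiln lies between Grove and the peak Harvest on the axis — preferences dip and rise again. Not single-peaked.
Faction 4 violates single-peakedness, so the profile is not single-peaked on this axis.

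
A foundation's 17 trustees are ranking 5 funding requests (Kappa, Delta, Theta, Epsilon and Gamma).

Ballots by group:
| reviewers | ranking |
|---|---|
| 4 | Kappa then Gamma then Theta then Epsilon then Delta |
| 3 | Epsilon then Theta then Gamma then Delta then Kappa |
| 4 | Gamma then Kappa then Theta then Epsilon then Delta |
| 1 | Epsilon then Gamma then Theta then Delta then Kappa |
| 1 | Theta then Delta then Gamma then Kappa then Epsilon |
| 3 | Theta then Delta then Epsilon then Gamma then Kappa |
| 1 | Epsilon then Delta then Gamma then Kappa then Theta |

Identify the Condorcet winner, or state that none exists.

Gamma

Head-to-head results (17 reviewers):
Kappa vs Delta: 8 to 9, Delta.
Kappa vs Theta: Kappa is ranked higher on 4+4+1 = 9 ballots, Theta on 8. Kappa wins 9–8.
Kappa vs Epsilon: Kappa preferred on 4+4+1 = 9 ballots; Kappa wins 9–8.
Kappa vs Gamma: Kappa is ranked higher on 4 ballots, Gamma on 13. Gamma wins 13–4.
Delta vs Theta: Delta preferred on 1 ballot; Theta wins 16–1.
Delta vs Epsilon: Delta is ranked higher on 1+3 = 4 ballots, Epsilon on 13. Epsilon wins 13–4.
Delta vs Gamma: Delta preferred on 1+3+1 = 5 ballots; Gamma wins 12–5.
Theta vs Epsilon: 12 to 5, Theta.
Theta vs Gamma: Theta is ranked higher on 3+1+3 = 7 ballots, Gamma on 10. Gamma wins 10–7.
Epsilon vs Gamma: 8 to 9, Gamma.
Only Gamma has no losses; Gamma is the Condorcet winner.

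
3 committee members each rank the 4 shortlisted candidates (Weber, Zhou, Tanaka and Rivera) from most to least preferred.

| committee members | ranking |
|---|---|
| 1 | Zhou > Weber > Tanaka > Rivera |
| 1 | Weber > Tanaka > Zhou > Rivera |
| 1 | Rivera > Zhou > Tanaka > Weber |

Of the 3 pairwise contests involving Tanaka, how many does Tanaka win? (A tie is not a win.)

Tanaka against each rival (3 committee members):
Tanaka vs Weber: Tanaka preferred on 1 ballot; Weber wins 2–1.
Tanaka vs Zhou: Zhou, 2–1.
Tanaka vs Rivera: Tanaka, 2–1.
Tanaka beats Rivera; loses to Weber, Zhou — 1 pairwise win.

1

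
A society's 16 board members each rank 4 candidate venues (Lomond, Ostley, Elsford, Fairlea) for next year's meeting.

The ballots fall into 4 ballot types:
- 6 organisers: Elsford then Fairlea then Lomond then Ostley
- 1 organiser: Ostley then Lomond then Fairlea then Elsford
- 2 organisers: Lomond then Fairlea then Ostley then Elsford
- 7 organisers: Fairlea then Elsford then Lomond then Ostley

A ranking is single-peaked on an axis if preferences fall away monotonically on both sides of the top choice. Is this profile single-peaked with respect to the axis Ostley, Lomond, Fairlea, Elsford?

yes

Axis positions: Ostley=1, Lomond=2, Fairlea=3, Elsford=4.
Ballot type 1 (peak Elsford at position 4): ranking walks positions 4-3-2-1, expanding outward from the peak — single-peaked.
Ballot type 2 (peak Ostley at position 1): ranking walks positions 1-2-3-4, expanding outward from the peak — single-peaked.
Ballot type 3 (peak Lomond at position 2): ranking walks positions 2-3-1-4, expanding outward from the peak — single-peaked.
Ballot type 4 (peak Fairlea at position 3): ranking walks positions 3-4-2-1, expanding outward from the peak — single-peaked.
Every ranking is single-peaked on this axis.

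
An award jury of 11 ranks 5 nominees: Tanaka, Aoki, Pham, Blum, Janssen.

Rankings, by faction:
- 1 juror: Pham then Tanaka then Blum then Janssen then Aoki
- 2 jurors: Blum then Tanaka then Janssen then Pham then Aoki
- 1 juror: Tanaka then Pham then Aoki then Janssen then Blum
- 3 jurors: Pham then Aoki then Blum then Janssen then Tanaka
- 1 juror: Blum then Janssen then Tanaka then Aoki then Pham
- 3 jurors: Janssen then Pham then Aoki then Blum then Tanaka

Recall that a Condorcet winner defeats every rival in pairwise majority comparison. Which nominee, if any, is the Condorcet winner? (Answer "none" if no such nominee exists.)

none

Check each pair by majority over 11 ballots:
Tanaka vs Aoki: Aoki wins 6–5.
Tanaka vs Pham: 2+1+1 = 4 for Tanaka, 7 for Pham — Pham by 7–4.
Tanaka–Blum: Blum 9–2.
Tanaka–Janssen: Janssen 7–4.
Aoki–Pham: Pham 10–1.
Aoki vs Blum: 1+3+3 = 7 for Aoki, 4 for Blum — Aoki by 7–4.
Aoki vs Janssen: Aoki is ranked higher on 1+3 = 4 ballots, Janssen on 7. Janssen wins 7–4.
Pham vs Blum: Pham, 8–3.
Pham vs Janssen: Janssen, 6–5.
Blum vs Janssen: Blum wins 7–4.
Each nominee drops at least one matchup (Tanaka loses to Aoki; Aoki loses to Pham; Pham loses to Janssen; Blum loses to Aoki; Janssen loses to Blum); the cycle Aoki beats Blum beats Janssen beats Aoki rules out a Condorcet winner.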